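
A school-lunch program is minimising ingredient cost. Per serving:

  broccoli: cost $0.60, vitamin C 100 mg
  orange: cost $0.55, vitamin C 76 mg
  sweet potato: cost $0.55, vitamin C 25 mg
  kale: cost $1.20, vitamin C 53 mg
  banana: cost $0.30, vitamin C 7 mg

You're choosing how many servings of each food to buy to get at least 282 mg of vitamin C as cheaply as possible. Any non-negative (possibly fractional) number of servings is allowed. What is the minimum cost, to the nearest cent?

Cost per mg of vitamin C: broccoli $0.0060, orange $0.0072, sweet potato $0.0220, kale $0.0226, banana $0.0429.
With no serving limits, use only broccoli: 282 mg / 100 mg = 2.82 servings × $0.60 = $1.69.

$1.69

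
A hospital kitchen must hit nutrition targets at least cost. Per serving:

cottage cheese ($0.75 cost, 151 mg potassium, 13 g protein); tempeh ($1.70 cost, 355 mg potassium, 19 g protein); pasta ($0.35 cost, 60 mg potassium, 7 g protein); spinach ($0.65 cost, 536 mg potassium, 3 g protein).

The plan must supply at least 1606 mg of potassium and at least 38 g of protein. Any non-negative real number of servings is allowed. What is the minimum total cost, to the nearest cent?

$3.15

For a min-cost LP with two ≥-constraints, a basic feasible solution has at most two positive variables.
cottage cheese only: max(1606/151, 38/13) = 10.64 servings → $7.98.
tempeh only: max(1606/355, 38/19) = 4.524 servings → $7.69.
pasta only: max(1606/60, 38/7) = 26.77 servings → $9.37.
spinach only: max(1606/536, 38/3) = 12.67 servings → $8.23.
cottage cheese + tempeh with both targets exact would need a negative amount; discard.
cottage cheese + pasta: intersection lies outside the first quadrant.
cottage cheese + spinach with both tight: 2.387 servings and 2.324 servings → $3.30.
tempeh + pasta with both targets exact would need a negative amount; discard.
tempeh + spinach with both tight: 1.705 servings and 1.867 servings → $4.11.
pasta + spinach with both tight: 4.353 servings and 2.509 servings → $3.15.
The minimum over all feasible corners is $3.15.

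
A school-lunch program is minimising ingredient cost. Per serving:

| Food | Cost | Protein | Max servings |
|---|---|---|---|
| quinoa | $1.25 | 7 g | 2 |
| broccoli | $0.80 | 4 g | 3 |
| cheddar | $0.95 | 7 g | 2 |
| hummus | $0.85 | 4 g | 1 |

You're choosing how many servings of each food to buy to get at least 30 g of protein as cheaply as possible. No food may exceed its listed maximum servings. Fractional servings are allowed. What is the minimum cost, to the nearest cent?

$4.80

Cost per g of protein: cheddar $0.1357, quinoa $0.1786, broccoli $0.2000, hummus $0.2125.
Take 2 servings of cheddar: +14.0 g protein for $1.90 (total $1.90, still need 16.0 g).
Take 2 servings of quinoa: +14.0 g protein for $2.50 (total $4.40, still need 2.0 g).
Take 0.5 servings of broccoli: +2.0 g protein for $0.40 (total $4.80, still need 0.0 g).
Greedy by cheapest-per-g is optimal for a single linear constraint, so the minimum cost is $4.80.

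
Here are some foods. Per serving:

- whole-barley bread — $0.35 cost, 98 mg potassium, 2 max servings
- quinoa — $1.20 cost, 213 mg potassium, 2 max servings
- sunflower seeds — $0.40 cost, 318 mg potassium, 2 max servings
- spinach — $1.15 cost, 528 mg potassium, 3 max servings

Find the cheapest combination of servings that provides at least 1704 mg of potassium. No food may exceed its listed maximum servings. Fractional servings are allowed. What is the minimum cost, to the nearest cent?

$3.13

Cost per mg of potassium: sunflower seeds $0.0013, spinach $0.0022, whole-barley bread $0.0036, quinoa $0.0056.
Take 2 servings of sunflower seeds: +636.0 mg potassium for $0.80 (total $0.80, still need 1068.0 mg).
Take 2.023 servings of spinach: +1068.0 mg potassium for $2.33 (total $3.13, still need 0.0 mg).
Filling from the cheapest source first is optimal under one linear minimum: $3.13.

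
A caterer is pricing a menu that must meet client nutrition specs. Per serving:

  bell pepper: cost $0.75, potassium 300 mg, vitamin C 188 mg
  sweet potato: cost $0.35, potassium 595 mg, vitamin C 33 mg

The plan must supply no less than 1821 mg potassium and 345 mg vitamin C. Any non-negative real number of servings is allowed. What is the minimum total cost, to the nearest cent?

Minimising a linear cost over {potassium ≥ 1821, vitamin C ≥ 345, servings ≥ 0} — the optimum is at a vertex, using one or two foods.
bell pepper only: max(1821/300, 345/188) = 6.07 servings → $4.55.
sweet potato only: max(1821/595, 345/33) = 10.45 servings → $3.66.
bell pepper + sweet potato with both tight: 1.424 servings and 2.343 servings → $1.89.
The minimum over all feasible corners is $1.89.

$1.89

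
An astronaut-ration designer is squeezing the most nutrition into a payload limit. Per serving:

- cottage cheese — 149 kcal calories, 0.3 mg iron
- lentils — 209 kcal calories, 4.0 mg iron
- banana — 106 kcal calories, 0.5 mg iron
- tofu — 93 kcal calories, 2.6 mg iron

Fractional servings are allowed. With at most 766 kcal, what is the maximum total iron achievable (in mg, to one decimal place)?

Iron per kcal: tofu 0.02796, lentils 0.01914, banana 0.004717, cottage cheese 0.002013.
With no serving limits, spend the whole calories allowance on tofu: 766 kcal / 93 kcal × 2.6 mg = 21.4 mg.

21.4 mg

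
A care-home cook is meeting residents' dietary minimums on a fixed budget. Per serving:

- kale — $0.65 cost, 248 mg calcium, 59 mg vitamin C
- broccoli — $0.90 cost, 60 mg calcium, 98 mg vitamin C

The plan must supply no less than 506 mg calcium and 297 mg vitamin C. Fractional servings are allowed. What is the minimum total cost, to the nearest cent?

Minimising a linear cost over {calcium ≥ 506, vitamin C ≥ 297, servings ≥ 0} — the optimum is at a vertex, using one or two foods.
kale only: max(506/248, 297/59) = 5.034 servings → $3.27.
broccoli only: max(506/60, 297/98) = 8.433 servings → $7.59.
kale + broccoli with both tight: 1.53 servings and 2.11 servings → $2.89.
So the least-cost plan costs $2.89.

$2.89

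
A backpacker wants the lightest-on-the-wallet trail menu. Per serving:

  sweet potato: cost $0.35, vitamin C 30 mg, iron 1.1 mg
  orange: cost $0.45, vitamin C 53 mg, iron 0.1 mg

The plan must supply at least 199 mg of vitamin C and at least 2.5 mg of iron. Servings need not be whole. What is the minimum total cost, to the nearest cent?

$1.88

A basic optimal solution has at most two foods positive. Try each food alone and each pair with both targets met exactly.
sweet potato only: max(199/30, 2.5/1.1) = 6.633 servings → $2.32.
orange only: max(199/53, 2.5/0.1) = 25 servings → $11.25.
sweet potato + orange with both tight: 2.036 servings and 2.602 servings → $1.88.
Cheapest feasible corner: $1.88.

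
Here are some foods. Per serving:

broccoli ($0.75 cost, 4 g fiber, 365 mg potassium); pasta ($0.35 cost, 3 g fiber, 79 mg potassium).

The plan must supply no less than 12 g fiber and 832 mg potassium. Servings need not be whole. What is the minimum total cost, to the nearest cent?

broccoli only: max(12/4, 832/365) = 3 servings → $2.25.
pasta only: max(12/3, 832/79) = 10.53 servings → $3.69.
broccoli + pasta with both tight: 1.987 servings and 1.35 servings → $1.96.
Cheapest feasible corner: $1.96.

$1.96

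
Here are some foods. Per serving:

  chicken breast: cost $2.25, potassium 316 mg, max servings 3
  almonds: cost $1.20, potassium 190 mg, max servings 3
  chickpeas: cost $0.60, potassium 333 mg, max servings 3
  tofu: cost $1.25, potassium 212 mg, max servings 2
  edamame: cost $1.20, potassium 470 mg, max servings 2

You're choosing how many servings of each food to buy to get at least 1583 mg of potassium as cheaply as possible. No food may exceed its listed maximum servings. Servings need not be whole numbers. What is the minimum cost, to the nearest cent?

Cost per mg of potassium: chickpeas $0.0018, edamame $0.0026, tofu $0.0059, almonds $0.0063, chicken breast $0.0071.
Take 3 servings of chickpeas: +999.0 mg potassium for $1.80 (total $1.80, still need 584.0 mg).
Take 1.243 servings of edamame: +584.0 mg potassium for $1.49 (total $3.29, still need 0.0 mg).
Filling from the cheapest source first is optimal under one linear minimum: $3.29.

$3.29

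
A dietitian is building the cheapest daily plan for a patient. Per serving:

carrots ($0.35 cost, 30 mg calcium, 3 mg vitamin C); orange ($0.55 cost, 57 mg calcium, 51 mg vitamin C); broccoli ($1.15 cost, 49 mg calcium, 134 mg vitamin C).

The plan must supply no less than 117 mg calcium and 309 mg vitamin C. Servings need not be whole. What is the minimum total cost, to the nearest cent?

Minimising a linear cost over {calcium ≥ 117, vitamin C ≥ 309, servings ≥ 0} — the optimum is at a vertex, using one or two foods.
carrots only: max(117/30, 309/3) = 103 servings → $36.05.
orange only: max(117/57, 309/51) = 6.059 servings → $3.33.
broccoli only: max(117/49, 309/134) = 2.388 servings → $2.75.
carrots + orange: the both-tight solution has a negative serving — not a feasible corner.
carrots + broccoli with both tight: 0.1387 servings and 2.303 servings → $2.70.
orange + broccoli with both tight: 0.1045 servings and 2.266 servings → $2.66.
So the least-cost plan costs $2.66.

$2.66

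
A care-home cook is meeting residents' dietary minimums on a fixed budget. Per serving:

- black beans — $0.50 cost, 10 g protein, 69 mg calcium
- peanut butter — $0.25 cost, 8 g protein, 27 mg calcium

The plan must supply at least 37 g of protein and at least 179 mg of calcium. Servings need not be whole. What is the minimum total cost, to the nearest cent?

$1.44

Compare the cost at each extreme point of the feasible region.
black beans only: max(37/10, 179/69) = 3.7 servings → $1.85.
peanut butter only: max(37/8, 179/27) = 6.63 servings → $1.66.
black beans + peanut butter with both tight: 1.535 servings and 2.706 servings → $1.44.
So the least-cost plan costs $1.44.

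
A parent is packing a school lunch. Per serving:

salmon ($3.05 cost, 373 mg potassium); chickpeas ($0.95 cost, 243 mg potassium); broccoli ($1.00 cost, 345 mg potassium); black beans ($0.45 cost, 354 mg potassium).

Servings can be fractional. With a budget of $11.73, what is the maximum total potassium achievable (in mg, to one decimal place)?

9227.6 mg

Potassium per dollar: black beans 786.7, broccoli 345, chickpeas 255.8, salmon 122.3.
With no serving limits, spend the whole cost allowance on black beans: $11.73 / $0.45 × 354 mg = 9227.6 mg.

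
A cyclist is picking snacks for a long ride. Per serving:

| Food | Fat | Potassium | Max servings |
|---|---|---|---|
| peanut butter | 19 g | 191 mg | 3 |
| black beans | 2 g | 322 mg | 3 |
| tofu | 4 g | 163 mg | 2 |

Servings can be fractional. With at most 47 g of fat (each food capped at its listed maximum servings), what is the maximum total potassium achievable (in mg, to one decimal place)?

1623.7 mg

Potassium per g fat: black beans 161, tofu 40.75, peanut butter 10.05.
Take 3 servings of black beans: uses 6 g fat, +966.0 mg potassium (running total 966.0 mg).
Take 2 servings of tofu: uses 8 g fat, +326.0 mg potassium (running total 1292.0 mg).
Take 1.737 servings of peanut butter: uses 33 g fat, +331.7 mg potassium (running total 1623.7 mg).
Filling greedily by potassium-per-g fat is optimal for one linear limit, giving 1623.7 mg.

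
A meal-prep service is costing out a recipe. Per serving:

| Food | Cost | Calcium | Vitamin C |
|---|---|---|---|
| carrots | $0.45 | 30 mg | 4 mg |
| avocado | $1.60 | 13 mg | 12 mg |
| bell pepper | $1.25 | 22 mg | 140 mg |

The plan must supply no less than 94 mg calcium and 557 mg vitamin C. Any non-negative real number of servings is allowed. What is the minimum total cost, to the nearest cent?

$5.06

This is a tiny linear program; its minimum lies at a vertex of the feasible set. List the vertices and price them.
carrots only: max(94/30, 557/4) = 139.2 servings → $62.66.
avocado only: max(94/13, 557/12) = 46.42 servings → $74.27.
bell pepper only: max(94/22, 557/140) = 4.273 servings → $5.34.
carrots + avocado with both targets exact would need a negative amount; discard.
carrots + bell pepper with both tight: 0.2203 servings and 3.972 servings → $5.06.
avocado + bell pepper with both tight: 0.5823 servings and 3.929 servings → $5.84.
The minimum over all feasible corners is $5.06.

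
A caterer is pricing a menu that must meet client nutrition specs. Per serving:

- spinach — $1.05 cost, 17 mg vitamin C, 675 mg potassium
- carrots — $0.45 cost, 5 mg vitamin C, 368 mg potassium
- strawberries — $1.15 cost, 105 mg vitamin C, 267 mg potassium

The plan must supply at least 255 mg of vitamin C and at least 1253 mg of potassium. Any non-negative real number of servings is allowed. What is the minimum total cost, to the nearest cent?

$3.47

spinach only: max(255/17, 1253/675) = 15 servings → $15.75.
carrots only: max(255/5, 1253/368) = 51 servings → $22.95.
strawberries only: max(255/105, 1253/267) = 4.693 servings → $5.40.
spinach + carrots: intersection lies outside the first quadrant.
spinach + strawberries with both tight: 0.9569 servings and 2.274 servings → $3.62.
carrots + strawberries with both tight: 1.702 servings and 2.348 servings → $3.47.
The minimum over all feasible corners is $3.47.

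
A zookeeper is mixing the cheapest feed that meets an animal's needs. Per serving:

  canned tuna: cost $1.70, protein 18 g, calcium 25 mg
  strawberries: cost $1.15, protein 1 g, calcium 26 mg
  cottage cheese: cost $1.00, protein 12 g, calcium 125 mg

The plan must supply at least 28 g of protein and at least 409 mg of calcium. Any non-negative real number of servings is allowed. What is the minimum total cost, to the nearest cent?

Compare the cost at each extreme point of the feasible region.
canned tuna only: max(28/18, 409/25) = 16.36 servings → $27.81.
strawberries only: max(28/1, 409/26) = 28 servings → $32.20.
cottage cheese only: max(28/12, 409/125) = 3.272 servings → $3.27.
canned tuna + strawberries with both tight: 0.7201 servings and 15.04 servings → $18.52.
canned tuna + cottage cheese: intersection lies outside the first quadrant.
strawberries + cottage cheese with both tight: 7.529 servings and 1.706 servings → $10.36.
The minimum over all feasible corners is $3.27.

$3.27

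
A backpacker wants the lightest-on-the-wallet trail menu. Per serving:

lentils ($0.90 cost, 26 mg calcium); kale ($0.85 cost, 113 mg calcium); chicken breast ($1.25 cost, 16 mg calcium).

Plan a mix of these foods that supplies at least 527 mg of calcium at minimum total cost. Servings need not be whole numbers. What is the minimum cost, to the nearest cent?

$3.96

Cost per mg of calcium: kale $0.0075, lentils $0.0346, chicken breast $0.0781.
With no serving limits, use only kale: 527 mg / 113 mg = 4.664 servings × $0.85 = $3.96.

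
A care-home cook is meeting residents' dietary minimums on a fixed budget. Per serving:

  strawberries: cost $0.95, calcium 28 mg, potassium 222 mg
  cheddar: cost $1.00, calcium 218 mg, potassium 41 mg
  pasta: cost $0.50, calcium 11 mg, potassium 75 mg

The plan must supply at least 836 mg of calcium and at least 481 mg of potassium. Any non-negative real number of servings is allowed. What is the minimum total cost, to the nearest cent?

$5.06

An LP optimum is at a vertex; with two nutrient constraints at most two foods are used. Check each candidate.
strawberries only: max(836/28, 481/222) = 29.86 servings → $28.36.
cheddar only: max(836/218, 481/41) = 11.73 servings → $11.73.
pasta only: max(836/11, 481/75) = 76 servings → $38.00.
strawberries + cheddar with both tight: 1.494 servings and 3.643 servings → $5.06.
strawberries + pasta: intersection lies outside the first quadrant.
cheddar + pasta with both tight: 3.611 servings and 4.439 servings → $5.83.
Cheapest feasible corner: $5.06.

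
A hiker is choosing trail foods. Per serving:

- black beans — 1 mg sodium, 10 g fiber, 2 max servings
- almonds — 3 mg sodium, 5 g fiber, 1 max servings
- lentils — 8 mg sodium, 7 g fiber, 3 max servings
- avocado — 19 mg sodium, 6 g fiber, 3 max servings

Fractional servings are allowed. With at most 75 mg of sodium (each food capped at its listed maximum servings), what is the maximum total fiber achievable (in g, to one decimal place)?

60.5 g

Fiber per mg sodium: black beans 10, almonds 1.667, lentils 0.875, avocado 0.3158.
Take 2 servings of black beans: uses 2 mg sodium, +20.0 g fiber (running total 20.0 g).
Take 1 serving of almonds: uses 3 mg sodium, +5.0 g fiber (running total 25.0 g).
Take 3 servings of lentils: uses 24 mg sodium, +21.0 g fiber (running total 46.0 g).
Take 2.421 servings of avocado: uses 46 mg sodium, +14.5 g fiber (running total 60.5 g).
Greedy by best ratio exhausts the sodium allowance optimally: 60.5 g.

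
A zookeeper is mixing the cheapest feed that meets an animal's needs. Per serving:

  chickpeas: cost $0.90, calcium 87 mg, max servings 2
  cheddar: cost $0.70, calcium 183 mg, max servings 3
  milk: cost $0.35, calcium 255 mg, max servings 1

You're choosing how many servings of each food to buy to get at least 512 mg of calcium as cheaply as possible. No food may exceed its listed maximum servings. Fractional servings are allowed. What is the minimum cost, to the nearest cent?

$1.33

Cost per mg of calcium: milk $0.0014, cheddar $0.0038, chickpeas $0.0103.
Take 1 serving of milk: +255.0 mg calcium for $0.35 (total $0.35, still need 257.0 mg).
Take 1.404 servings of cheddar: +257.0 mg calcium for $0.98 (total $1.33, still need 0.0 mg).
Filling from the cheapest source first is optimal under one linear minimum: $1.33.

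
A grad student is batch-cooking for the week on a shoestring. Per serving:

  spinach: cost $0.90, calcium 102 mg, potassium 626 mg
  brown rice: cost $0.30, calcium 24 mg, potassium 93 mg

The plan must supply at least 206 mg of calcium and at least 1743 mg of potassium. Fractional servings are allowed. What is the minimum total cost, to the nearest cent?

spinach only: max(206/102, 1743/626) = 2.784 servings → $2.51.
brown rice only: max(206/24, 1743/93) = 18.74 servings → $5.62.
spinach + brown rice with both targets exact would need a negative amount; discard.
Cheapest feasible corner: $2.51.

$2.51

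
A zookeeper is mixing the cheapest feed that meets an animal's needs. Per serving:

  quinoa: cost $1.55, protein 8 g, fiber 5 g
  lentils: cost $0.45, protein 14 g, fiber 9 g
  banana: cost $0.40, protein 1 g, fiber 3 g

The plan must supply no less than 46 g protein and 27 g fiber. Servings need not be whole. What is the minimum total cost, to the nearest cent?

$1.48

The cheapest plan sits at a corner of the feasible region — with two constraints it uses at most two foods.
quinoa only: max(46/8, 27/5) = 5.75 servings → $8.91.
lentils only: max(46/14, 27/9) = 3.286 servings → $1.48.
banana only: max(46/1, 27/3) = 46 servings → $18.40.
quinoa + lentils with both targets exact would need a negative amount; discard.
quinoa + banana: the both-tight solution has a negative serving — not a feasible corner.
lentils + banana with both targets exact would need a negative amount; discard.
Cheapest feasible corner: $1.48.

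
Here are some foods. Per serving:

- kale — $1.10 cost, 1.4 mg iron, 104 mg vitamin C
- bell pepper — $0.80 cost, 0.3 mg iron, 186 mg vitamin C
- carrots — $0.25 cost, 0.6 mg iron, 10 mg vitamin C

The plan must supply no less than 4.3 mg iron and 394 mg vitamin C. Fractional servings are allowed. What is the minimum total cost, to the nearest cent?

$2.99

At the optimum either one food covers both requirements or two foods hit both targets exactly; no other combination can be cheaper.
kale only: max(4.3/1.4, 394/104) = 3.788 servings → $4.17.
bell pepper only: max(4.3/0.3, 394/186) = 14.33 servings → $11.47.
carrots only: max(4.3/0.6, 394/10) = 39.4 servings → $9.85.
kale + bell pepper with both tight: 2.974 servings and 0.4555 servings → $3.64.
kale + carrots: the both-tight solution has a negative serving — not a feasible corner.
bell pepper + carrots with both tight: 1.781 servings and 6.276 servings → $2.99.
Cheapest feasible corner: $2.99.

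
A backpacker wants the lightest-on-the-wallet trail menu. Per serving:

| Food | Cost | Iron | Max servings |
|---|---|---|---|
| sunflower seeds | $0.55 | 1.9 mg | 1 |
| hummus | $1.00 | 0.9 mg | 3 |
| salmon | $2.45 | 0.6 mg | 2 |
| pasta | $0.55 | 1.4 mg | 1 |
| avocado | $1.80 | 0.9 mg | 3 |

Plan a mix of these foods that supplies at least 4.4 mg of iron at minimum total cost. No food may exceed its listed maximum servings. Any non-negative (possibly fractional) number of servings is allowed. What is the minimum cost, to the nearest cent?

Cost per mg of iron: sunflower seeds $0.2895, pasta $0.3929, hummus $1.1111, avocado $2.0000, salmon $4.0833.
Take 1 serving of sunflower seeds: +1.9 mg iron for $0.55 (total $0.55, still need 2.5 mg).
Take 1 serving of pasta: +1.4 mg iron for $0.55 (total $1.10, still need 1.1 mg).
Take 1.222 servings of hummus: +1.1 mg iron for $1.22 (total $2.32, still need 0.0 mg).
Filling from the cheapest source first is optimal under one linear minimum: $2.32.

$2.32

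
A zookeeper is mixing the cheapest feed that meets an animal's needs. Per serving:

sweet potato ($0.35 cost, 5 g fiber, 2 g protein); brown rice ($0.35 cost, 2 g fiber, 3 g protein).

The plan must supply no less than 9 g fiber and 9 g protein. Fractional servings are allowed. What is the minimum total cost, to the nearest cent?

$1.15

At the optimum either one food covers both requirements or two foods hit both targets exactly; no other combination can be cheaper.
sweet potato only: max(9/5, 9/2) = 4.5 servings → $1.57.
brown rice only: max(9/2, 9/3) = 4.5 servings → $1.57.
sweet potato + brown rice with both tight: 0.8182 servings and 2.455 servings → $1.15.
So the least-cost plan costs $1.15.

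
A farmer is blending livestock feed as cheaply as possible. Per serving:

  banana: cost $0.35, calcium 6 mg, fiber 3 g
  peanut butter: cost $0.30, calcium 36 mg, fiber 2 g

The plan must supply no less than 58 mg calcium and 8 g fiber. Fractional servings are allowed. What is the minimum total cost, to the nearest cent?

Check every corner: each single food scaled to meet both minima, and each pair solved so both constraints bind.
banana only: max(58/6, 8/3) = 9.667 servings → $3.38.
peanut butter only: max(58/36, 8/2) = 4 servings → $1.20.
banana + peanut butter with both tight: 1.792 servings and 1.312 servings → $1.02.
Cheapest feasible corner: $1.02.

$1.02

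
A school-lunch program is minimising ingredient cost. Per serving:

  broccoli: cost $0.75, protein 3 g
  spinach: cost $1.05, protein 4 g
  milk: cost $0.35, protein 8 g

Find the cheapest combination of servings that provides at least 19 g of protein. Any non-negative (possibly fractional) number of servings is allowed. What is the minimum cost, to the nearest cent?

Cost per g of protein: milk $0.0437, broccoli $0.2500, spinach $0.2625.
With no serving limits, use only milk: 19 g / 8 g = 2.375 servings × $0.35 = $0.83.

$0.83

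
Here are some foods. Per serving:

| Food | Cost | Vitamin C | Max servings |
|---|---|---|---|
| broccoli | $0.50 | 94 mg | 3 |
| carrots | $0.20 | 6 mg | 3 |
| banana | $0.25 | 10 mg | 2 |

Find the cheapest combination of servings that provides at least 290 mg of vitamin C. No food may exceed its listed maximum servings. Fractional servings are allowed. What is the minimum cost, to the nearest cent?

Cost per mg of vitamin C: broccoli $0.0053, banana $0.0250, carrots $0.0333.
Take 3 servings of broccoli: +282.0 mg vitamin C for $1.50 (total $1.50, still need 8.0 mg).
Take 0.8 servings of banana: +8.0 mg vitamin C for $0.20 (total $1.70, still need 0.0 mg).
Greedy by cheapest-per-mg is optimal for a single linear constraint, so the minimum cost is $1.70.

$1.70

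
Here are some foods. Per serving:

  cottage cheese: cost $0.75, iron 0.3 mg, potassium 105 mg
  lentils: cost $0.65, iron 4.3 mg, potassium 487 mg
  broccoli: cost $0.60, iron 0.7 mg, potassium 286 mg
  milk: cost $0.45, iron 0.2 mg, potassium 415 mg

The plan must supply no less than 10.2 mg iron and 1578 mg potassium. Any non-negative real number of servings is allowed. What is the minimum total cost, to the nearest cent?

An LP optimum is at a vertex; with two nutrient constraints at most two foods are used. Check each candidate.
cottage cheese only: max(10.2/0.3, 1578/105) = 34 servings → $25.50.
lentils only: max(10.2/4.3, 1578/487) = 3.24 servings → $2.11.
broccoli only: max(10.2/0.7, 1578/286) = 14.57 servings → $8.74.
milk only: max(10.2/0.2, 1578/415) = 51 servings → $22.95.
cottage cheese + lentils with both tight: 5.953 servings and 1.957 servings → $5.74.
cottage cheese + broccoli: the both-tight solution has a negative serving — not a feasible corner.
cottage cheese + milk with both targets exact would need a negative amount; discard.
lentils + broccoli with both tight: 2.039 servings and 2.045 servings → $2.55.
lentils + milk with both tight: 2.322 servings and 1.078 servings → $1.99.
broccoli + milk: intersection lies outside the first quadrant.
Cheapest feasible corner: $1.99.

$1.99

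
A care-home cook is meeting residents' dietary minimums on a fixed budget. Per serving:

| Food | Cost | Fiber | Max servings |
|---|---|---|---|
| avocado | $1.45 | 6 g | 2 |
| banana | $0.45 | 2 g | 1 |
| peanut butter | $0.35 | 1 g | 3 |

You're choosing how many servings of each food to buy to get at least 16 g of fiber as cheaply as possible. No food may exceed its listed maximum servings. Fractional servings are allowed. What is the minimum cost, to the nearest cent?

Cost per g of fiber: banana $0.2250, avocado $0.2417, peanut butter $0.3500.
Take 1 serving of banana: +2.0 g fiber for $0.45 (total $0.45, still need 14.0 g).
Take 2 servings of avocado: +12.0 g fiber for $2.90 (total $3.35, still need 2.0 g).
Take 2 servings of peanut butter: +2.0 g fiber for $0.70 (total $4.05, still need 0.0 g).
Filling from the cheapest source first is optimal under one linear minimum: $4.05.

$4.05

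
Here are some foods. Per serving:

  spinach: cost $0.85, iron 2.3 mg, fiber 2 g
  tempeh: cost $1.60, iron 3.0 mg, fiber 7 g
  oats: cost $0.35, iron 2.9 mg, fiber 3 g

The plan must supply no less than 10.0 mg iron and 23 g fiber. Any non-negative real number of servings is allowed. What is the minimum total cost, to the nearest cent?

For a min-cost LP with two ≥-constraints, a basic feasible solution has at most two positive variables.
spinach only: max(10.0/2.3, 23/2) = 11.5 servings → $9.78.
tempeh only: max(10.0/3.0, 23/7) = 3.333 servings → $5.33.
oats only: max(10.0/2.9, 23/3) = 7.667 servings → $2.68.
spinach + tempeh with both tight: 0.09901 servings and 3.257 servings → $5.30.
spinach + oats with both targets exact would need a negative amount; discard.
tempeh + oats with both tight: 3.248 servings and 0.0885 servings → $5.23.
So the least-cost plan costs $2.68.

$2.68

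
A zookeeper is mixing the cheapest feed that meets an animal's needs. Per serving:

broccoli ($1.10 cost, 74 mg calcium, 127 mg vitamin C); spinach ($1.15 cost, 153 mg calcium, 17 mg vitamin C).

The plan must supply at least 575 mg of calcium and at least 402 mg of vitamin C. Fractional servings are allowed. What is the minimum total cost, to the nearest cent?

The cheapest plan sits at a corner of the feasible region — with two constraints it uses at most two foods.
broccoli only: max(575/74, 402/127) = 7.77 servings → $8.55.
spinach only: max(575/153, 402/17) = 23.65 servings → $27.19.
broccoli + spinach with both tight: 2.847 servings and 2.381 servings → $5.87.
Cheapest feasible corner: $5.87.

$5.87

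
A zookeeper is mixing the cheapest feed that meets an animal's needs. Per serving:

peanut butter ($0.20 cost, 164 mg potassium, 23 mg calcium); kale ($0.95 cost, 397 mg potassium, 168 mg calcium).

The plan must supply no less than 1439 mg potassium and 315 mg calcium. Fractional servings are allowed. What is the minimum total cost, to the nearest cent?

For a min-cost LP with two ≥-constraints, a basic feasible solution has at most two positive variables.
peanut butter only: max(1439/164, 315/23) = 13.7 servings → $2.74.
kale only: max(1439/397, 315/168) = 3.625 servings → $3.44.
peanut butter + kale with both tight: 6.335 servings and 1.008 servings → $2.22.
Cheapest feasible corner: $2.22.

$2.22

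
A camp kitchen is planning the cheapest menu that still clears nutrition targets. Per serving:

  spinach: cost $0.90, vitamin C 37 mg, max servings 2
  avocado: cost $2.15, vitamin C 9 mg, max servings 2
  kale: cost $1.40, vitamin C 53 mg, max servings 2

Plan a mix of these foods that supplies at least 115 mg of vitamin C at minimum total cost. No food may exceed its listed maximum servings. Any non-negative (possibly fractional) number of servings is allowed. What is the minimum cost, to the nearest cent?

Cost per mg of vitamin C: spinach $0.0243, kale $0.0264, avocado $0.2389.
Take 2 servings of spinach: +74.0 mg vitamin C for $1.80 (total $1.80, still need 41.0 mg).
Take 0.7736 servings of kale: +41.0 mg vitamin C for $1.08 (total $2.88, still need 0.0 mg).
Greedy by cheapest-per-mg is optimal for a single linear constraint, so the minimum cost is $2.88.

$2.88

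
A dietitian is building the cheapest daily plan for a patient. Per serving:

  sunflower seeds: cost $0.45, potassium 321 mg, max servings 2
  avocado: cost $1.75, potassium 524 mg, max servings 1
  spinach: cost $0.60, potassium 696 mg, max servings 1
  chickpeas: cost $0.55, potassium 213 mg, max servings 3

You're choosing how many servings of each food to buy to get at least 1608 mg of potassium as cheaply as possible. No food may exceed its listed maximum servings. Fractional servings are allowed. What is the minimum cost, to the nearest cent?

Cost per mg of potassium: spinach $0.0009, sunflower seeds $0.0014, chickpeas $0.0026, avocado $0.0033.
Take 1 serving of spinach: +696.0 mg potassium for $0.60 (total $0.60, still need 912.0 mg).
Take 2 servings of sunflower seeds: +642.0 mg potassium for $0.90 (total $1.50, still need 270.0 mg).
Take 1.268 servings of chickpeas: +270.0 mg potassium for $0.70 (total $2.20, still need 0.0 mg).
Greedy by cheapest-per-mg is optimal for a single linear constraint, so the minimum cost is $2.20.

$2.20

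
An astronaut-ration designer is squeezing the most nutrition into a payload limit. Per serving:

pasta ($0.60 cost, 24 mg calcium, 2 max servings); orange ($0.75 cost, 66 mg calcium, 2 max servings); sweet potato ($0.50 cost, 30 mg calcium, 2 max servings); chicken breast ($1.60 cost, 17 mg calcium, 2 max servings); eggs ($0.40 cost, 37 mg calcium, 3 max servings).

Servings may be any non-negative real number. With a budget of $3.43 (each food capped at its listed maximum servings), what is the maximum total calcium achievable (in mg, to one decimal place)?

Calcium per dollar: eggs 92.5, orange 88, sweet potato 60, pasta 40, chicken breast 10.62.
Take 3 servings of eggs: spends $1.20, +111.0 mg calcium (running total 111.0 mg).
Take 2 servings of orange: spends $1.50, +132.0 mg calcium (running total 243.0 mg).
Take 1.46 servings of sweet potato: spends $0.73, +43.8 mg calcium (running total 286.8 mg).
Filling greedily by calcium-per-dollar is optimal for one linear limit, giving 286.8 mg.

286.8 mg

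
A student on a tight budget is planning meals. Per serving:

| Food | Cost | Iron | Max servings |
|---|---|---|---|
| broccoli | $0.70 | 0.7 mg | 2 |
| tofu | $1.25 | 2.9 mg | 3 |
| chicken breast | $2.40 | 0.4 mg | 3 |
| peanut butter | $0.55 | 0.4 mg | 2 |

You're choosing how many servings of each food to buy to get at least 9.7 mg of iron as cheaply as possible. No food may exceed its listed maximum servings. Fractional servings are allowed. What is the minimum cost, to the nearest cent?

Cost per mg of iron: tofu $0.4310, broccoli $1.0000, peanut butter $1.3750, chicken breast $6.0000.
Take 3 servings of tofu: +8.7 mg iron for $3.75 (total $3.75, still need 1.0 mg).
Take 1.429 servings of broccoli: +1.0 mg iron for $1.00 (total $4.75, still need 0.0 mg).
Filling from the cheapest source first is optimal under one linear minimum: $4.75.

$4.75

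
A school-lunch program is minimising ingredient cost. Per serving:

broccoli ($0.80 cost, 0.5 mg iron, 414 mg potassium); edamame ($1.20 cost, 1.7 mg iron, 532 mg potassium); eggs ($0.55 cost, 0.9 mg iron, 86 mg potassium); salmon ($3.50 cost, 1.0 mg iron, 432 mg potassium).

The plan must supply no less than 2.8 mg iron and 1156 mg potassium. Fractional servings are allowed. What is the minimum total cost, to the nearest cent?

$2.46

broccoli only: max(2.8/0.5, 1156/414) = 5.6 servings → $4.48.
edamame only: max(2.8/1.7, 1156/532) = 2.173 servings → $2.61.
eggs only: max(2.8/0.9, 1156/86) = 13.44 servings → $7.39.
salmon only: max(2.8/1.0, 1156/432) = 2.8 servings → $9.80.
broccoli + edamame with both tight: 1.086 servings and 1.328 servings → $2.46.
broccoli + eggs with both tight: 2.426 servings and 1.763 servings → $2.91.
broccoli + salmon with both targets exact would need a negative amount; discard.
edamame + eggs: intersection lies outside the first quadrant.
edamame + salmon with both tight: 0.2648 servings and 2.35 servings → $8.54.
eggs + salmon with both tight: 0.177 servings and 2.641 servings → $9.34.
So the least-cost plan costs $2.46.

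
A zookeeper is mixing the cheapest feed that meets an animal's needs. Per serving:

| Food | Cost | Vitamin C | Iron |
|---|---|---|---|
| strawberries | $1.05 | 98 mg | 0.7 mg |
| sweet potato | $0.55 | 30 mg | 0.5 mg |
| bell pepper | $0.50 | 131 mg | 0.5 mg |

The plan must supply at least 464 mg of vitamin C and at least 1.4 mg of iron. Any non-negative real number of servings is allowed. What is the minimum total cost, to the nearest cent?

$1.77

This is a tiny linear program; its minimum lies at a vertex of the feasible set. List the vertices and price them.
strawberries only: max(464/98, 1.4/0.7) = 4.735 servings → $4.97.
sweet potato only: max(464/30, 1.4/0.5) = 15.47 servings → $8.51.
bell pepper only: max(464/131, 1.4/0.5) = 3.542 servings → $1.77.
strawberries + sweet potato with both targets exact would need a negative amount; discard.
strawberries + bell pepper: the both-tight solution has a negative serving — not a feasible corner.
sweet potato + bell pepper: the both-tight solution has a negative serving — not a feasible corner.
Cheapest feasible corner: $1.77.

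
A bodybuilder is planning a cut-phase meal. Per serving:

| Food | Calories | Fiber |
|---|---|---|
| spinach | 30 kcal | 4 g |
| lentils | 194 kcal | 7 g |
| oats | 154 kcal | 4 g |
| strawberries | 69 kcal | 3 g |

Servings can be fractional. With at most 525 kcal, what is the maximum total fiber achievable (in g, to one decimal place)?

70.0 g

Fiber per kcal: spinach 0.1333, strawberries 0.04348, lentils 0.03608, oats 0.02597.
With no serving limits, spend the whole calories allowance on spinach: 525 kcal / 30 kcal × 4 g = 70.0 g.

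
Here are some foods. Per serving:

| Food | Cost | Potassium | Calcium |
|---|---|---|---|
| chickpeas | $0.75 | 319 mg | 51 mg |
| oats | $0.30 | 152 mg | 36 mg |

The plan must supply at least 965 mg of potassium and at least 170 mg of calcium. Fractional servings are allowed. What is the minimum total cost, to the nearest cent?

$1.90

Check every corner: each single food scaled to meet both minima, and each pair solved so both constraints bind.
chickpeas only: max(965/319, 170/51) = 3.333 servings → $2.50.
oats only: max(965/152, 170/36) = 6.349 servings → $1.90.
chickpeas + oats with both tight: 2.385 servings and 1.344 servings → $2.19.
The minimum over all feasible corners is $1.90.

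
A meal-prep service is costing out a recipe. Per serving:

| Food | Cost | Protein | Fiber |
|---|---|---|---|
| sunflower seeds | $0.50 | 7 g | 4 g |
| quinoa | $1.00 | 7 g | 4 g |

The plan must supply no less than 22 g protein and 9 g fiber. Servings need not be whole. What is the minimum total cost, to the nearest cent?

Check every corner: each single food scaled to meet both minima, and each pair solved so both constraints bind.
sunflower seeds only: max(22/7, 9/4) = 3.143 servings → $1.57.
quinoa only: max(22/7, 9/4) = 3.143 servings → $3.14.
sunflower seeds + quinoa (both tight): parallel constraints — no distinct corner.
Cheapest feasible corner: $1.57.

$1.57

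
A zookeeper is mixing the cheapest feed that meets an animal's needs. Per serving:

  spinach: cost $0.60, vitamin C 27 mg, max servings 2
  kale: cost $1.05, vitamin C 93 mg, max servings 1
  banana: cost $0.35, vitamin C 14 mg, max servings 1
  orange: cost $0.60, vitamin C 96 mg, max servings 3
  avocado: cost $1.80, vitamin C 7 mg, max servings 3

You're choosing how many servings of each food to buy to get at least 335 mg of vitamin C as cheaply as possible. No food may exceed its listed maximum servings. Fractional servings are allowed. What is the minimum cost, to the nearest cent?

Cost per mg of vitamin C: orange $0.0063, kale $0.0113, spinach $0.0222, banana $0.0250, avocado $0.2571.
Take 3 servings of orange: +288.0 mg vitamin C for $1.80 (total $1.80, still need 47.0 mg).
Take 0.5054 servings of kale: +47.0 mg vitamin C for $0.53 (total $2.33, still need 0.0 mg).
Filling from the cheapest source first is optimal under one linear minimum: $2.33.

$2.33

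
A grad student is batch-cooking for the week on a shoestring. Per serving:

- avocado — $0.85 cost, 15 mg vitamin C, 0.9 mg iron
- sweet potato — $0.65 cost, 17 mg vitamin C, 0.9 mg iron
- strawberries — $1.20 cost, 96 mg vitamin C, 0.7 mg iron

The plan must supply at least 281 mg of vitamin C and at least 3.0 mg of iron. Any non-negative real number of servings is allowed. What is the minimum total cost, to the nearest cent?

The cheapest plan sits at a corner of the feasible region — with two constraints it uses at most two foods.
avocado only: max(281/15, 3.0/0.9) = 18.73 servings → $15.92.
sweet potato only: max(281/17, 3.0/0.9) = 16.53 servings → $10.74.
strawberries only: max(281/96, 3.0/0.7) = 4.286 servings → $5.14.
avocado + sweet potato with both targets exact would need a negative amount; discard.
avocado + strawberries with both tight: 1.203 servings and 2.739 servings → $4.31.
sweet potato + strawberries with both tight: 1.226 servings and 2.71 servings → $4.05.
Cheapest feasible corner: $4.05.

$4.05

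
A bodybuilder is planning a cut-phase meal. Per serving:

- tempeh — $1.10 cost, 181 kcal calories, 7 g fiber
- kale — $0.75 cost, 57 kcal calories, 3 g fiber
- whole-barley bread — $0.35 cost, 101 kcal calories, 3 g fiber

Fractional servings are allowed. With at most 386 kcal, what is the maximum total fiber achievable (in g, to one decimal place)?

20.3 g

Fiber per kcal: kale 0.05263, tempeh 0.03867, whole-barley bread 0.0297.
With no serving limits, spend the whole calories allowance on kale: 386 kcal / 57 kcal × 3 g = 20.3 g.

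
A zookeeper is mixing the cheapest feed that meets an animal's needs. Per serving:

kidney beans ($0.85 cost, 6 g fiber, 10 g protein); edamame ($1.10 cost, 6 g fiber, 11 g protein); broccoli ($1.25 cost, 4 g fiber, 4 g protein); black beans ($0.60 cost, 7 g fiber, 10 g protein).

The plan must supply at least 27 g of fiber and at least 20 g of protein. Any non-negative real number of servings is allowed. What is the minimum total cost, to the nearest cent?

Two binding constraints pin down two serving amounts, so the optimal mix uses at most two foods. The candidates are each food alone (scaled to the tighter of fiber/protein) and each pair with both constraints tight.
kidney beans only: max(27/6, 20/10) = 4.5 servings → $3.83.
edamame only: max(27/6, 20/11) = 4.5 servings → $4.95.
broccoli only: max(27/4, 20/4) = 6.75 servings → $8.44.
black beans only: max(27/7, 20/10) = 3.857 servings → $2.31.
kidney beans + edamame: intersection lies outside the first quadrant.
kidney beans + broccoli: intersection lies outside the first quadrant.
kidney beans + black beans with both targets exact would need a negative amount; discard.
edamame + broccoli: the both-tight solution has a negative serving — not a feasible corner.
edamame + black beans with both targets exact would need a negative amount; discard.
broccoli + black beans: intersection lies outside the first quadrant.
So the least-cost plan costs $2.31.

$2.31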